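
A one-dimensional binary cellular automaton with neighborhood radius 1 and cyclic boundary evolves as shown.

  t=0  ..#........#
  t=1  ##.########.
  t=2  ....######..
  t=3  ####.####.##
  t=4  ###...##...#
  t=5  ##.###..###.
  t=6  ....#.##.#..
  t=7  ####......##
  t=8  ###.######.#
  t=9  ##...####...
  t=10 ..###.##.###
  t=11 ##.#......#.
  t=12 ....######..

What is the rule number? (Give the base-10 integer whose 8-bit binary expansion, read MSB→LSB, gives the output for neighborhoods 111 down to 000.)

147

  ###|#  b7=1 t=1,i=4
  ##.|.  b6=0 t=1,i=1
  #.#|.  b5=0 t=1,i=2
  #..|#  b4=1 t=0,i=0
  .##|.  b3=0 t=1,i=0
  .#.|.  b2=0 t=0,i=2
  ..#|#  b1=1 t=0,i=1
  ...|#  b0=1 t=0,i=4
  bits 10010011 = 147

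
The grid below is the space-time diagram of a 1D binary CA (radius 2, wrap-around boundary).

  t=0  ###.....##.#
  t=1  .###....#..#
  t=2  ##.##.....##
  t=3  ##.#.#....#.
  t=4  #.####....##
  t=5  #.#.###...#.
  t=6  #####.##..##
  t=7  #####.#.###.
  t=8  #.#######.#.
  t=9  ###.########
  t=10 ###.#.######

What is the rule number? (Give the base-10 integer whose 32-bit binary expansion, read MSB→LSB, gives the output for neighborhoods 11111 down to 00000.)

  #####|#  b31=1 t=6,i=0
  ####.|#  b30=1 t=0,i=1
  ###.#|#  b29=1 t=2,i=1
  ###..|#  b28=1 t=0,i=2
  ##.##|.  b27=0 t=0,i=10
  ##.#.|#  b26=1 t=3,i=2
  ##..#|#  b25=1 t=6,i=8
  ##...|#  b24=1 t=0,i=3
  #.###|#  b23=1 t=0,i=11
  #.##.|#  b22=1 t=2,i=3
  #.#.#|#  b21=1 t=3,i=3
  #.#..|#  b20=1 t=3,i=5
  #..##|#  b19=1 t=6,i=9
  #..#.|#  b18=1 t=1,i=10
  #...#|.  b17=0 t=5,i=8
  #....|.  b16=0 t=0,i=4
  .####|.  b15=0 t=0,i=0
  .###.|.  b14=0 t=1,i=2
  .##.#|.  b13=0 t=0,i=9
  .##..|.  b12=0 t=2,i=4
  .#.##|#  b11=1 t=1,i=0
  .#.#.|#  b10=1 t=3,i=4
  .#..#|.  b9=0 t=1,i=9
  .#...|.  b8=0 t=3,i=6
  ..###|#  b7=1 t=2,i=10
  ..##.|#  b6=1 t=0,i=8
  ..#.#|#  b5=1 t=1,i=11
  ..#..|.  b4=0 t=1,i=8
  ...##|.  b3=0 t=0,i=7
  ...#.|.  b2=0 t=1,i=7
  ....#|.  b1=0 t=0,i=6
  .....|.  b0=0 t=0,i=5
  bits 11110111111111000000110011100000 = 4160490720

4160490720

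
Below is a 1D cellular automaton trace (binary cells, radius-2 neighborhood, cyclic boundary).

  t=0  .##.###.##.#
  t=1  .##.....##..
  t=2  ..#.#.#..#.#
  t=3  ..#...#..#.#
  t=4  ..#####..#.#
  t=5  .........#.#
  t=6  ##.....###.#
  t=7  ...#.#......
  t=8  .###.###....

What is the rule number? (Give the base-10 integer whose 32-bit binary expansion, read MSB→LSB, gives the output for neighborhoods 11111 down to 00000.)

5452086

  ##### -> .   bit 31 = 0  t=4,i=4
  ####. -> .   bit 30 = 0  t=4,i=5
  ###.# -> .   bit 29 = 0  t=0,i=6
  ###.. -> .   bit 28 = 0  t=4,i=6
  ##.## -> .   bit 27 = 0  t=0,i=3
  ##.#. -> .   bit 26 = 0  t=0,i=10
  ##..# -> .   bit 25 = 0  t=4,i=7
  ##... -> .   bit 24 = 0  t=1,i=3
  #.### -> .   bit 23 = 0  t=0,i=4
  #.##. -> #   bit 22 = 1  t=0,i=1
  #.#.# -> .   bit 21 = 0  t=0,i=11
  #.#.. -> #   bit 20 = 1  t=2,i=6
  #..## -> .   bit 19 = 0  t=4,i=1
  #..#. -> .   bit 18 = 0  t=2,i=1
  #...# -> #   bit 17 = 1  t=1,i=11
  #.... -> #   bit 16 = 1  t=1,i=4
  .#### -> .   bit 15 = 0  t=4,i=3
  .###. -> .   bit 14 = 0  t=0,i=5
  .##.# -> #   bit 13 = 1  t=0,i=2
  .##.. -> #   bit 12 = 1  t=1,i=2
  .#.## -> .   bit 11 = 0  t=0,i=0
  .#.#. -> .   bit 10 = 0  t=2,i=3
  .#..# -> .   bit 9 = 0  t=2,i=0
  .#... -> #   bit 8 = 1  t=3,i=3
  ..### -> .   bit 7 = 0  t=4,i=2
  ..##. -> .   bit 6 = 0  t=1,i=1
  ..#.# -> #   bit 5 = 1  t=2,i=2
  ..#.. -> #   bit 4 = 1  t=3,i=2
  ...## -> .   bit 3 = 0  t=1,i=0
  ...#. -> #   bit 2 = 1  t=3,i=5
  ....# -> #   bit 1 = 1  t=1,i=6
  ..... -> .   bit 0 = 0  t=1,i=5
  bits 00000000010100110011000100110110 = 5452086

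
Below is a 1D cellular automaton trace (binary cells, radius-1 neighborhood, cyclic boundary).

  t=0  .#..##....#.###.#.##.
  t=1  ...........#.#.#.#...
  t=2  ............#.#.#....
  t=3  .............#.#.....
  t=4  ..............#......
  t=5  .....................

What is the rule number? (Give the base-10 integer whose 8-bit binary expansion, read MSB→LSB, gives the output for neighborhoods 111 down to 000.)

  [7] ### => #  t=0,i=13
  [6] ##. => .  t=0,i=5
  [5] #.# => #  t=0,i=11
  [4] #.. => .  t=0,i=2
  [3] .## => .  t=0,i=4
  [2] .#. => .  t=0,i=1
  [1] ..# => .  t=0,i=0
  [0] ... => .  t=0,i=7
  bits 10100000 = 160

160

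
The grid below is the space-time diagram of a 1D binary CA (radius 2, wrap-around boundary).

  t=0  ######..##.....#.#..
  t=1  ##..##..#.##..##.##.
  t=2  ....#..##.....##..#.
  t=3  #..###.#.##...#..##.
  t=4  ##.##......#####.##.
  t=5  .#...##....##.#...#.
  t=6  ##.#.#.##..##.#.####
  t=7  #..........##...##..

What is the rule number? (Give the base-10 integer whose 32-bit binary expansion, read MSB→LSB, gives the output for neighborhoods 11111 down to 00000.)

1368908532

  #####|.  b31=0 t=0,i=2
  ####.|#  b30=1 t=0,i=4
  ###.#|.  b29=0 t=3,i=5
  ###..|#  b28=1 t=0,i=5
  ##.##|.  b27=0 t=1,i=16
  ##.#.|.  b26=0 t=3,i=6
  ##..#|.  b25=0 t=0,i=6
  ##...|#  b24=1 t=0,i=10
  #.###|#  b23=1 t=6,i=16
  #.##.|.  b22=0 t=1,i=0
  #.#.#|.  b21=0 t=3,i=7
  #.#..|#  b20=1 t=0,i=17
  #..##|.  b19=0 t=0,i=7
  #..#.|#  b18=1 t=1,i=7
  #...#|#  b17=1 t=3,i=12
  #....|#  b16=1 t=0,i=11
  .####|#  b15=1 t=0,i=1
  .###.|#  b14=1 t=3,i=4
  .##.#|#  b13=1 t=1,i=15
  .##..|.  b12=0 t=0,i=9
  .#.##|.  b11=0 t=1,i=9
  .#.#.|.  b10=0 t=0,i=16
  .#..#|#  b9=1 t=0,i=18
  .#...|.  b8=0 t=2,i=19
  ..###|#  b7=1 t=0,i=0
  ..##.|#  b6=1 t=0,i=8
  ..#.#|#  b5=1 t=0,i=15
  ..#..|#  b4=1 t=2,i=4
  ...##|.  b3=0 t=2,i=13
  ...#.|#  b2=1 t=0,i=14
  ....#|.  b1=0 t=0,i=13
  .....|.  b0=0 t=0,i=12
  bits 01010001100101111110001011110100 = 1368908532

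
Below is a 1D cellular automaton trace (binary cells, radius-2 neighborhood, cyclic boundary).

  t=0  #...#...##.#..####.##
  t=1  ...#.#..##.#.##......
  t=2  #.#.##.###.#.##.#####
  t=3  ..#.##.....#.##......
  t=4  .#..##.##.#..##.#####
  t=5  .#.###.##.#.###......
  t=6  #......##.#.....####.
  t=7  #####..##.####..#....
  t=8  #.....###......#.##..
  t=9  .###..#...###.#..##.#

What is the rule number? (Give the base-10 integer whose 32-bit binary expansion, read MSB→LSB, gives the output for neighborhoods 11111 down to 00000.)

  ##### -> .   bit 31 = 0  t=2,i=18
  ####. -> .   bit 30 = 0  t=0,i=16
  ###.# -> .   bit 29 = 0  t=0,i=17
  ###.. -> .   bit 28 = 0  t=0,i=0
  ##.## -> .   bit 27 = 0  t=0,i=18
  ##.#. -> .   bit 26 = 0  t=0,i=10
  ##..# -> .   bit 25 = 0  t=7,i=5
  ##... -> .   bit 24 = 0  t=0,i=1
  #.### -> .   bit 23 = 0  t=0,i=19
  #.##. -> #   bit 22 = 1  t=1,i=13
  #.#.# -> #   bit 21 = 1  t=1,i=11
  #.#.. -> #   bit 20 = 1  t=0,i=11
  #..## -> #   bit 19 = 1  t=0,i=13
  #..#. -> #   bit 18 = 1  t=7,i=15
  #...# -> .   bit 17 = 0  t=0,i=2
  #.... -> #   bit 16 = 1  t=1,i=16
  .#### -> .   bit 15 = 0  t=0,i=15
  .###. -> .   bit 14 = 0  t=0,i=20
  .##.# -> #   bit 13 = 1  t=0,i=9
  .##.. -> #   bit 12 = 1  t=1,i=14
  .#.## -> .   bit 11 = 0  t=1,i=12
  .#.#. -> #   bit 10 = 1  t=1,i=4
  .#..# -> .   bit 9 = 0  t=0,i=12
  .#... -> #   bit 8 = 1  t=0,i=5
  ..### -> #   bit 7 = 1  t=0,i=14
  ..##. -> #   bit 6 = 1  t=0,i=8
  ..#.# -> .   bit 5 = 0  t=1,i=3
  ..#.. -> .   bit 4 = 0  t=0,i=4
  ...## -> .   bit 3 = 0  t=0,i=7
  ...#. -> #   bit 2 = 1  t=0,i=3
  ....# -> .   bit 1 = 0  t=1,i=1
  ..... -> #   bit 0 = 1  t=1,i=0
  bits 00000000011111010011010111000101 = 8205765

8205765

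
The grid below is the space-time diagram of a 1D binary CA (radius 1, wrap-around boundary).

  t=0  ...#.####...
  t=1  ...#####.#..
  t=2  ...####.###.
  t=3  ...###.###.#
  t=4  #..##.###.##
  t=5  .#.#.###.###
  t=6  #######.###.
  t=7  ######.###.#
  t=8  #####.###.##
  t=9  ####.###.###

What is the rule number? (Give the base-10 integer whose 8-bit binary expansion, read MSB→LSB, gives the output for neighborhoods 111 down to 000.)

188

  ### -> #   bit 7 = 1  t=0,i=6
  ##. -> .   bit 6 = 0  t=0,i=8
  #.# -> #   bit 5 = 1  t=0,i=4
  #.. -> #   bit 4 = 1  t=0,i=9
  .## -> #   bit 3 = 1  t=0,i=5
  .#. -> #   bit 2 = 1  t=0,i=3
  ..# -> .   bit 1 = 0  t=0,i=2
  ... -> .   bit 0 = 0  t=0,i=0
  bits 10111100 = 188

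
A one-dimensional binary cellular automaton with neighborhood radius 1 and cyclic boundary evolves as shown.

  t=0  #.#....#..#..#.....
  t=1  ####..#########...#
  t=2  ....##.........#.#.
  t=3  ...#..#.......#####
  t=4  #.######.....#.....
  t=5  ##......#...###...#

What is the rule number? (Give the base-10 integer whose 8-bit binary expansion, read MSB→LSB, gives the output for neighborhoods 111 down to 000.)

54

  nb ###: next=.  (t=1,i=0, bit7=0)
  nb ##.: next=.  (t=1,i=3, bit6=0)
  nb #.#: next=#  (t=0,i=1, bit5=1)
  nb #..: next=#  (t=0,i=3, bit4=1)
  nb .##: next=.  (t=1,i=6, bit3=0)
  nb .#.: next=#  (t=0,i=0, bit2=1)
  nb ..#: next=#  (t=0,i=6, bit1=1)
  nb ...: next=.  (t=0,i=4, bit0=0)
  bits 00110110 = 54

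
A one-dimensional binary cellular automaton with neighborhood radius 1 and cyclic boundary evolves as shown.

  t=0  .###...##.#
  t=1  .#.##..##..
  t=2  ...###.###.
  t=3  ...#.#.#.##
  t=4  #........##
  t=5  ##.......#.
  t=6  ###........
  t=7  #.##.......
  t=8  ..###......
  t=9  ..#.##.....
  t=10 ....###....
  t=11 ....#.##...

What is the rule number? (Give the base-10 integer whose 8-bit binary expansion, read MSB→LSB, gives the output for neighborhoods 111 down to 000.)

88

  ### -> .   bit 7 = 0  t=0,i=2
  ##. -> #   bit 6 = 1  t=0,i=3
  #.# -> .   bit 5 = 0  t=0,i=0
  #.. -> #   bit 4 = 1  t=0,i=4
  .## -> #   bit 3 = 1  t=0,i=1
  .#. -> .   bit 2 = 0  t=0,i=10
  ..# -> .   bit 1 = 0  t=0,i=6
  ... -> .   bit 0 = 0  t=0,i=5
  bits 01011000 = 88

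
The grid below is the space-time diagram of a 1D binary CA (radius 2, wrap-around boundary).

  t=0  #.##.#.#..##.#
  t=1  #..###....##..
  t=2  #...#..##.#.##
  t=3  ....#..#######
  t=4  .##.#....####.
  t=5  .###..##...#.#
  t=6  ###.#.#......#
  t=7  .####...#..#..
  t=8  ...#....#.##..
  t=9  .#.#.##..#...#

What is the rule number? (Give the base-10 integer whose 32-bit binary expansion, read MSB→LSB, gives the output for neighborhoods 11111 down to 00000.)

3869599826

  [31] ##### => #  t=3,i=9
  [30] ####. => #  t=3,i=12
  [29] ###.# => #  t=6,i=2
  [28] ###.. => .  t=1,i=5
  [27] ##.## => .  t=0,i=1
  [26] ##.#. => #  t=0,i=4
  [25] ##..# => #  t=1,i=12
  [24] ##... => .  t=1,i=6
  [23] #.### => #  t=2,i=12
  [22] #.##. => .  t=0,i=2
  [21] #.#.# => #  t=0,i=5
  [20] #.#.. => .  t=0,i=7
  [19] #..## => .  t=0,i=9
  [18] #..#. => #  t=1,i=13
  [17] #...# => .  t=2,i=2
  [16] #.... => #  t=1,i=7
  [15] .#### => .  t=3,i=8
  [14] .###. => #  t=1,i=4
  [13] .##.# => #  t=0,i=0
  [12] .##.. => .  t=1,i=11
  [11] .#.## => #  t=2,i=11
  [10] .#.#. => .  t=0,i=6
  [9] .#..# => .  t=0,i=8
  [8] .#... => .  t=4,i=5
  [7] ..### => .  t=1,i=3
  [6] ..##. => #  t=0,i=10
  [5] ..#.# => .  t=5,i=11
  [4] ..#.. => #  t=1,i=0
  [3] ...## => .  t=1,i=9
  [2] ...#. => .  t=2,i=3
  [1] ....# => #  t=1,i=8
  [0] ..... => .  t=6,i=9
  bits 11100110101001010110100001010010 = 3869599826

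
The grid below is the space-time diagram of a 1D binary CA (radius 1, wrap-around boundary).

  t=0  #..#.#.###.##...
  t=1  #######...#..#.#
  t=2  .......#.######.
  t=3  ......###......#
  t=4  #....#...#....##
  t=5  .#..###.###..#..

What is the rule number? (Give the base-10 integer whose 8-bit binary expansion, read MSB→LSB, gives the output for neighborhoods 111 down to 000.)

54

  nb ###: next=.  (t=0,i=8, bit7=0)
  nb ##.: next=.  (t=0,i=9, bit6=0)
  nb #.#: next=#  (t=0,i=4, bit5=1)
  nb #..: next=#  (t=0,i=1, bit4=1)
  nb .##: next=.  (t=0,i=7, bit3=0)
  nb .#.: next=#  (t=0,i=0, bit2=1)
  nb ..#: next=#  (t=0,i=2, bit1=1)
  nb ...: next=.  (t=0,i=14, bit0=0)
  bits 00110110 = 54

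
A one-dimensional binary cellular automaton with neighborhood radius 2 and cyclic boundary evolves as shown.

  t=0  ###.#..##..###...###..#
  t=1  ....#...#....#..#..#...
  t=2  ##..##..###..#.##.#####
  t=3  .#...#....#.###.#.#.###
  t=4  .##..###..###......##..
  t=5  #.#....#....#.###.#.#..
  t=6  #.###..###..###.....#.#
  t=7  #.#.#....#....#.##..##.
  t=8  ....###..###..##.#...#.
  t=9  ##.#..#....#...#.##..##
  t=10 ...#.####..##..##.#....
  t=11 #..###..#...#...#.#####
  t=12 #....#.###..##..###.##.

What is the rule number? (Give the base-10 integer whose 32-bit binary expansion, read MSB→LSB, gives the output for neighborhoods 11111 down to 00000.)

2425698617

  ##### -> #   bit 31 = 1  t=2,i=20
  ####. -> .   bit 30 = 0  t=0,i=1
  ###.# -> .   bit 29 = 0  t=0,i=2
  ###.. -> #   bit 28 = 1  t=0,i=13
  ##.## -> .   bit 27 = 0  t=2,i=17
  ##.#. -> .   bit 26 = 0  t=0,i=3
  ##..# -> .   bit 25 = 0  t=0,i=9
  ##... -> .   bit 24 = 0  t=0,i=14
  #.### -> #   bit 23 = 1  t=2,i=18
  #.##. -> .   bit 22 = 0  t=2,i=15
  #.#.# -> .   bit 21 = 0  t=3,i=16
  #.#.. -> #   bit 20 = 1  t=0,i=4
  #..## -> .   bit 19 = 0  t=0,i=6
  #..#. -> #   bit 18 = 1  t=1,i=15
  #...# -> .   bit 17 = 0  t=0,i=15
  #.... -> #   bit 16 = 1  t=1,i=10
  .#### -> .   bit 15 = 0  t=0,i=0
  .###. -> .   bit 14 = 0  t=0,i=12
  .##.# -> #   bit 13 = 1  t=2,i=16
  .##.. -> #   bit 12 = 1  t=0,i=8
  .#.## -> #   bit 11 = 1  t=2,i=14
  .#.#. -> .   bit 10 = 0  t=3,i=17
  .#..# -> .   bit 9 = 0  t=0,i=5
  .#... -> #   bit 8 = 1  t=1,i=5
  ..### -> .   bit 7 = 0  t=0,i=11
  ..##. -> .   bit 6 = 0  t=0,i=7
  ..#.# -> #   bit 5 = 1  t=2,i=13
  ..#.. -> #   bit 4 = 1  t=1,i=4
  ...## -> #   bit 3 = 1  t=0,i=16
  ...#. -> .   bit 2 = 0  t=1,i=3
  ....# -> .   bit 1 = 0  t=1,i=2
  ..... -> #   bit 0 = 1  t=1,i=0
  bits 10010000100101010011100100111001 = 2425698617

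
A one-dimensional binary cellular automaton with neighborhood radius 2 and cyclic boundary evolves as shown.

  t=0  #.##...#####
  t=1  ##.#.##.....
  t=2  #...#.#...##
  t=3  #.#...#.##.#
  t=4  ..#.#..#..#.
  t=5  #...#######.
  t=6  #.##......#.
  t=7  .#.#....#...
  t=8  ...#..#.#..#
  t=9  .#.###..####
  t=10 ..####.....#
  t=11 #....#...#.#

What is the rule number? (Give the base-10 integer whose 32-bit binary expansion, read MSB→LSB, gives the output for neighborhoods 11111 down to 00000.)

  nb #####: next=.  (t=0,i=9, bit31=0)
  nb ####.: next=.  (t=0,i=11, bit30=0)
  nb ###.#: next=#  (t=0,i=0, bit29=1)
  nb ###..: next=#  (t=2,i=0, bit28=1)
  nb ##.##: next=#  (t=0,i=1, bit27=1)
  nb ##.#.: next=.  (t=1,i=2, bit26=0)
  nb ##..#: next=.  (t=9,i=6, bit25=0)
  nb ##...: next=.  (t=0,i=4, bit24=0)
  nb #.###: next=#  (t=9,i=3, bit23=1)
  nb #.##.: next=.  (t=0,i=2, bit22=0)
  nb #.#.#: next=.  (t=1,i=3, bit21=0)
  nb #.#..: next=#  (t=2,i=6, bit20=1)
  nb #..##: next=.  (t=9,i=7, bit19=0)
  nb #..#.: next=#  (t=4,i=6, bit18=1)
  nb #...#: next=#  (t=0,i=5, bit17=1)
  nb #....: next=.  (t=1,i=8, bit16=0)
  nb .####: next=.  (t=0,i=8, bit15=0)
  nb .###.: next=#  (t=2,i=11, bit14=1)
  nb .##.#: next=.  (t=1,i=1, bit13=0)
  nb .##..: next=#  (t=0,i=3, bit12=1)
  nb .#.##: next=#  (t=1,i=4, bit11=1)
  nb .#.#.: next=.  (t=2,i=5, bit10=0)
  nb .#..#: next=#  (t=4,i=5, bit9=1)
  nb .#...: next=.  (t=2,i=7, bit8=0)
  nb ..###: next=.  (t=0,i=7, bit7=0)
  nb ..##.: next=#  (t=1,i=0, bit6=1)
  nb ..#.#: next=.  (t=2,i=4, bit5=0)
  nb ..#..: next=#  (t=4,i=7, bit4=1)
  nb ...##: next=#  (t=0,i=6, bit3=1)
  nb ...#.: next=.  (t=2,i=3, bit2=0)
  nb ....#: next=#  (t=1,i=10, bit1=1)
  nb .....: next=.  (t=1,i=9, bit0=0)
  bits 00111000100101100101101001011010 = 949377626

949377626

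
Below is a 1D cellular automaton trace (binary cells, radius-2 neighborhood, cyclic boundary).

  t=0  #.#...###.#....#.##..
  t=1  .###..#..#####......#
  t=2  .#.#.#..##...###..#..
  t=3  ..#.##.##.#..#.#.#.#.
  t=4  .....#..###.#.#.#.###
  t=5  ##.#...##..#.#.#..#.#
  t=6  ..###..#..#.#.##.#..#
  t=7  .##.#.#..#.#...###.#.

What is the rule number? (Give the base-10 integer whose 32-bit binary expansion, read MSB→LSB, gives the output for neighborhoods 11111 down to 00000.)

  nb #####: next=.  (t=1,i=11, bit31=0)
  nb ####.: next=.  (t=1,i=12, bit30=0)
  nb ###.#: next=.  (t=0,i=8, bit29=0)
  nb ###..: next=#  (t=1,i=3, bit28=1)
  nb ##.##: next=.  (t=3,i=6, bit27=0)
  nb ##.#.: next=#  (t=0,i=9, bit26=1)
  nb ##..#: next=.  (t=0,i=19, bit25=0)
  nb ##...: next=#  (t=1,i=14, bit24=1)
  nb #.###: next=#  (t=1,i=1, bit23=1)
  nb #.##.: next=.  (t=0,i=17, bit22=0)
  nb #.#.#: next=.  (t=2,i=3, bit21=0)
  nb #.#..: next=#  (t=0,i=2, bit20=1)
  nb #..##: next=#  (t=1,i=8, bit19=1)
  nb #..#.: next=#  (t=0,i=20, bit18=1)
  nb #...#: next=.  (t=0,i=4, bit17=0)
  nb #....: next=#  (t=0,i=12, bit16=1)
  nb .####: next=.  (t=1,i=10, bit15=0)
  nb .###.: next=.  (t=0,i=7, bit14=0)
  nb .##.#: next=#  (t=3,i=5, bit13=1)
  nb .##..: next=.  (t=0,i=18, bit12=0)
  nb .#.##: next=.  (t=0,i=16, bit11=0)
  nb .#.#.: next=#  (t=0,i=1, bit10=1)
  nb .#..#: next=.  (t=1,i=7, bit9=0)
  nb .#...: next=#  (t=0,i=3, bit8=1)
  nb ..###: next=#  (t=0,i=6, bit7=1)
  nb ..##.: next=#  (t=2,i=8, bit6=1)
  nb ..#.#: next=.  (t=0,i=0, bit5=0)
  nb ..#..: next=.  (t=1,i=6, bit4=0)
  nb ...##: next=.  (t=0,i=5, bit3=0)
  nb ...#.: next=.  (t=0,i=14, bit2=0)
  nb ....#: next=#  (t=0,i=13, bit1=1)
  nb .....: next=.  (t=1,i=16, bit0=0)
  bits 00010101100111010010010111000010 = 362620354

362620354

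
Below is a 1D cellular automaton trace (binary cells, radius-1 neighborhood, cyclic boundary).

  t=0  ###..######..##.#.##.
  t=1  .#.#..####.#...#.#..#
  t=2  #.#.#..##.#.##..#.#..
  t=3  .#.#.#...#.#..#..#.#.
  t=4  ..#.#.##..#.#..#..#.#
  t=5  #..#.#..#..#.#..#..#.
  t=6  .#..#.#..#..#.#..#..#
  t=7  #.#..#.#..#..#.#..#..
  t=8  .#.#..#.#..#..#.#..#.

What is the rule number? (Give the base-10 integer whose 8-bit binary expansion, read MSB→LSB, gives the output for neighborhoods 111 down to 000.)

  nb ###: next=#  (t=0,i=1, bit7=1)
  nb ##.: next=.  (t=0,i=2, bit6=0)
  nb #.#: next=#  (t=0,i=15, bit5=1)
  nb #..: next=#  (t=0,i=3, bit4=1)
  nb .##: next=.  (t=0,i=0, bit3=0)
  nb .#.: next=.  (t=0,i=16, bit2=0)
  nb ..#: next=.  (t=0,i=4, bit1=0)
  nb ...: next=#  (t=1,i=13, bit0=1)
  bits 10110001 = 177

177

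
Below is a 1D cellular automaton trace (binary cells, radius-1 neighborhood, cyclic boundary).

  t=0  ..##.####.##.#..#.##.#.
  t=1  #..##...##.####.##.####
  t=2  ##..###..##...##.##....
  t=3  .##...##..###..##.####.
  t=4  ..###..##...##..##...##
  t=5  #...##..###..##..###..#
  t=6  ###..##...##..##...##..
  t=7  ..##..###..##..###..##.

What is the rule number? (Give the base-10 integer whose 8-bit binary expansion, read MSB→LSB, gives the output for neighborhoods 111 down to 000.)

117

  ###|.  b7=0 t=0,i=6
  ##.|#  b6=1 t=0,i=3
  #.#|#  b5=1 t=0,i=4
  #..|#  b4=1 t=0,i=14
  .##|.  b3=0 t=0,i=2
  .#.|#  b2=1 t=0,i=13
  ..#|.  b1=0 t=0,i=1
  ...|#  b0=1 t=0,i=0
  bits 01110101 = 117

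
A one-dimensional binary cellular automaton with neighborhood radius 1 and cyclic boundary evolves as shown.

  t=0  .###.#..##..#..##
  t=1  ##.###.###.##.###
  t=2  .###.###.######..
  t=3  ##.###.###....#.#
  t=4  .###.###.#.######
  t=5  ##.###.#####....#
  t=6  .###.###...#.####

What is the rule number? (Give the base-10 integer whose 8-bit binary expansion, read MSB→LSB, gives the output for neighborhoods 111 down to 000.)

111

  ###|.  b7=0 t=0,i=2
  ##.|#  b6=1 t=0,i=3
  #.#|#  b5=1 t=0,i=0
  #..|.  b4=0 t=0,i=6
  .##|#  b3=1 t=0,i=1
  .#.|#  b2=1 t=0,i=5
  ..#|#  b1=1 t=0,i=7
  ...|#  b0=1 t=2,i=16
  bits 01101111 = 111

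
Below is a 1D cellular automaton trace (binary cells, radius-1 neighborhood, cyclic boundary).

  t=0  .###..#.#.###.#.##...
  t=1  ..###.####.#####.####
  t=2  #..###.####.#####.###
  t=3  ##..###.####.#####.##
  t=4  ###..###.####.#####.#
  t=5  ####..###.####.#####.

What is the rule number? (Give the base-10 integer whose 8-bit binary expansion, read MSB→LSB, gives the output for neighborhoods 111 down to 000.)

245

  [7] ### => #  t=0,i=2
  [6] ##. => #  t=0,i=3
  [5] #.# => #  t=0,i=7
  [4] #.. => #  t=0,i=4
  [3] .## => .  t=0,i=1
  [2] .#. => #  t=0,i=6
  [1] ..# => .  t=0,i=0
  [0] ... => #  t=0,i=19
  bits 11110101 = 245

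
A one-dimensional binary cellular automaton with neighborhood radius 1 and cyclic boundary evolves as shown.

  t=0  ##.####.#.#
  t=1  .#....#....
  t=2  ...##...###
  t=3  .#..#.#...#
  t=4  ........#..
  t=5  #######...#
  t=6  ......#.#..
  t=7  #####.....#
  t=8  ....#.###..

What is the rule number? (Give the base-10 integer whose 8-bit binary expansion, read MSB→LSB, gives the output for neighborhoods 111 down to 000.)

65

  [7] ### => .  t=0,i=0
  [6] ##. => #  t=0,i=1
  [5] #.# => .  t=0,i=2
  [4] #.. => .  t=1,i=2
  [3] .## => .  t=0,i=3
  [2] .#. => .  t=0,i=8
  [1] ..# => .  t=1,i=0
  [0] ... => #  t=1,i=3
  bits 01000001 = 65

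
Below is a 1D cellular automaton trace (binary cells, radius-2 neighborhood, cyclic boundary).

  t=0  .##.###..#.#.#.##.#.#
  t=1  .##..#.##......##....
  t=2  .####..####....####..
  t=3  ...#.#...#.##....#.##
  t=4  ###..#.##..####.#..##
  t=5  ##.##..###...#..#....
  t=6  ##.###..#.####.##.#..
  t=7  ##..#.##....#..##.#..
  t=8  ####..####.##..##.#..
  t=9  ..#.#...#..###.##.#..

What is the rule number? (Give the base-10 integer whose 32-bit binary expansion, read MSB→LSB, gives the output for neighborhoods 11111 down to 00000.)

3277287508

  #####|#  b31=1 t=4,i=0
  ####.|#  b30=1 t=2,i=3
  ###.#|.  b29=0 t=4,i=14
  ###..|.  b28=0 t=0,i=6
  ##.##|.  b27=0 t=0,i=3
  ##.#.|.  b26=0 t=0,i=17
  ##..#|#  b25=1 t=0,i=7
  ##...|#  b24=1 t=1,i=9
  #.###|.  b23=0 t=0,i=4
  #.##.|#  b22=1 t=0,i=1
  #.#.#|.  b21=0 t=0,i=11
  #.#..|#  b20=1 t=3,i=5
  #..##|.  b19=0 t=2,i=6
  #..#.|#  b18=1 t=0,i=8
  #...#|#  b17=1 t=2,i=20
  #....|#  b16=1 t=1,i=10
  .####|.  b15=0 t=2,i=2
  .###.|#  b14=1 t=0,i=5
  .##.#|#  b13=1 t=0,i=2
  .##..|#  b12=1 t=1,i=2
  .#.##|.  b11=0 t=0,i=0
  .#.#.|.  b10=0 t=0,i=10
  .#..#|.  b9=0 t=4,i=17
  .#...|.  b8=0 t=3,i=6
  ..###|.  b7=0 t=2,i=1
  ..##.|#  b6=1 t=1,i=1
  ..#.#|.  b5=0 t=0,i=9
  ..#..|#  b4=1 t=5,i=13
  ...##|.  b3=0 t=1,i=0
  ...#.|#  b2=1 t=3,i=2
  ....#|.  b1=0 t=1,i=13
  .....|.  b0=0 t=1,i=11
  bits 11000011010101110111000001010100 = 3277287508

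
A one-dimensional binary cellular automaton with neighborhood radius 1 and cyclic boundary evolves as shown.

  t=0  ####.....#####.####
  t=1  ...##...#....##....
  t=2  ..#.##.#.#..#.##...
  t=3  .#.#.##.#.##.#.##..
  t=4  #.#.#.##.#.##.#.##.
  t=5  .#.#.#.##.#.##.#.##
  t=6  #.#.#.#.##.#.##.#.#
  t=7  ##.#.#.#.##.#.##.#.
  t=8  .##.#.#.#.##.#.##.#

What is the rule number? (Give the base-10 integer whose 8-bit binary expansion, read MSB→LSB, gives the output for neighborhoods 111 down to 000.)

114

  ### -> .   bit 7 = 0  t=0,i=0
  ##. -> #   bit 6 = 1  t=0,i=3
  #.# -> #   bit 5 = 1  t=0,i=14
  #.. -> #   bit 4 = 1  t=0,i=4
  .## -> .   bit 3 = 0  t=0,i=9
  .#. -> .   bit 2 = 0  t=1,i=8
  ..# -> #   bit 1 = 1  t=0,i=8
  ... -> .   bit 0 = 0  t=0,i=5
  bits 01110010 = 114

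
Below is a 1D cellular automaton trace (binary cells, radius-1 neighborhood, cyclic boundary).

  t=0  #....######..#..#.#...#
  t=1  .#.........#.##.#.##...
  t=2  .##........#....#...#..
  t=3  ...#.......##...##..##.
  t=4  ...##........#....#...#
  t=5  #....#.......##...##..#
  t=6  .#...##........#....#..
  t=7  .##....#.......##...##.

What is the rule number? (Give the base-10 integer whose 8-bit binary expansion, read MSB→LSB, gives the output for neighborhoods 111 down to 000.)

20

  ### -> .   bit 7 = 0  t=0,i=6
  ##. -> .   bit 6 = 0  t=0,i=0
  #.# -> .   bit 5 = 0  t=0,i=17
  #.. -> #   bit 4 = 1  t=0,i=1
  .## -> .   bit 3 = 0  t=0,i=5
  .#. -> #   bit 2 = 1  t=0,i=13
  ..# -> .   bit 1 = 0  t=0,i=4
  ... -> .   bit 0 = 0  t=0,i=2
  bits 00010100 = 20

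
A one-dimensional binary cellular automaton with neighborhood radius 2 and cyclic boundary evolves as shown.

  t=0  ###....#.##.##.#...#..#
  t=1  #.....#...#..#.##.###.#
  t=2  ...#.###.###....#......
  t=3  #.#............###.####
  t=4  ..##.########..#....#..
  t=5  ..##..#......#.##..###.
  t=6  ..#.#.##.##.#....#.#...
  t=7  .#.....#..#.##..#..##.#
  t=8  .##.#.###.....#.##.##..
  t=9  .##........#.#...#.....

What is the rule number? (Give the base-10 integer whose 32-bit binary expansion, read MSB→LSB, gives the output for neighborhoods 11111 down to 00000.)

  #####|.  b31=0 t=3,i=21
  ####.|.  b30=0 t=0,i=1
  ###.#|.  b29=0 t=1,i=20
  ###..|.  b28=0 t=0,i=2
  ##.##|.  b27=0 t=0,i=11
  ##.#.|.  b26=0 t=0,i=14
  ##..#|#  b25=1 t=4,i=13
  ##...|.  b24=0 t=0,i=3
  #.###|.  b23=0 t=1,i=18
  #.##.|.  b22=0 t=0,i=9
  #.#.#|.  b21=0 t=6,i=4
  #.#..|#  b20=1 t=0,i=15
  #..##|.  b19=0 t=0,i=21
  #..#.|.  b18=0 t=1,i=12
  #...#|.  b17=0 t=0,i=17
  #....|.  b16=0 t=0,i=4
  .####|#  b15=1 t=0,i=0
  .###.|.  b14=0 t=1,i=19
  .##.#|#  b13=1 t=0,i=10
  .##..|.  b12=0 t=1,i=0
  .#.##|.  b11=0 t=0,i=8
  .#.#.|.  b10=0 t=6,i=3
  .#..#|#  b9=1 t=0,i=20
  .#...|#  b8=1 t=0,i=16
  ..###|#  b7=1 t=0,i=22
  ..##.|#  b6=1 t=4,i=2
  ..#.#|.  b5=0 t=0,i=7
  ..#..|#  b4=1 t=0,i=19
  ...##|.  b3=0 t=3,i=14
  ...#.|#  b2=1 t=0,i=6
  ....#|.  b1=0 t=0,i=5
  .....|#  b0=1 t=1,i=3
  bits 00000010000100001010001111010101 = 34644949

34644949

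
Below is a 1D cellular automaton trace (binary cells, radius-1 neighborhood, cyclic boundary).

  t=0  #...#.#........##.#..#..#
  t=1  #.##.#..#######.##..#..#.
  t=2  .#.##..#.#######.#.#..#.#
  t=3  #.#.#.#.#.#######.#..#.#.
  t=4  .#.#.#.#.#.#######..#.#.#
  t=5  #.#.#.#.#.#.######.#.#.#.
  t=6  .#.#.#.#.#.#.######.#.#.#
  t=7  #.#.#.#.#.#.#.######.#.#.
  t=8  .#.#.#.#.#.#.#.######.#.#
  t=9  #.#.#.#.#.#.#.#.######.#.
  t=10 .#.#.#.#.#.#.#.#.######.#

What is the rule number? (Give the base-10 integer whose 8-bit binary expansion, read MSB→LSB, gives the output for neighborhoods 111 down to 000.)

227

  nb ###: next=#  (t=1,i=9, bit7=1)
  nb ##.: next=#  (t=0,i=0, bit6=1)
  nb #.#: next=#  (t=0,i=5, bit5=1)
  nb #..: next=.  (t=0,i=1, bit4=0)
  nb .##: next=.  (t=0,i=15, bit3=0)
  nb .#.: next=.  (t=0,i=4, bit2=0)
  nb ..#: next=#  (t=0,i=3, bit1=1)
  nb ...: next=#  (t=0,i=2, bit0=1)
  bits 11100011 = 227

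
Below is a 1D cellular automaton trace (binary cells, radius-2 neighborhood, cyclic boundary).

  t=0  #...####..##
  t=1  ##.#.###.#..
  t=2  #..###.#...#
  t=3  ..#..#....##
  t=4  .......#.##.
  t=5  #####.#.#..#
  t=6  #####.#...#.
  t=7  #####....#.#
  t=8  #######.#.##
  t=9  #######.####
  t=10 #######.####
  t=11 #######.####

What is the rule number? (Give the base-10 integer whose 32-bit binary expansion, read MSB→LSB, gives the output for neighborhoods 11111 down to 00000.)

4054419533

  [31] ##### => #  t=5,i=1
  [30] ####. => #  t=0,i=6
  [29] ###.# => #  t=1,i=7
  [28] ###.. => #  t=0,i=0
  [27] ##.## => .  t=9,i=7
  [26] ##.#. => .  t=1,i=2
  [25] ##..# => .  t=0,i=8
  [24] ##... => #  t=0,i=1
  [23] #.### => #  t=1,i=5
  [22] #.##. => .  t=4,i=9
  [21] #.#.# => #  t=1,i=3
  [20] #.#.. => .  t=1,i=9
  [19] #..## => #  t=0,i=9
  [18] #..#. => .  t=3,i=1
  [17] #...# => .  t=0,i=2
  [16] #.... => #  t=3,i=7
  [15] .#### => #  t=0,i=5
  [14] .###. => .  t=0,i=11
  [13] .##.# => .  t=1,i=1
  [12] .##.. => .  t=2,i=0
  [11] .#.## => #  t=1,i=4
  [10] .#.#. => .  t=5,i=7
  [9] .#..# => .  t=1,i=10
  [8] .#... => .  t=2,i=8
  [7] ..### => .  t=0,i=4
  [6] ..##. => #  t=1,i=0
  [5] ..#.# => .  t=4,i=7
  [4] ..#.. => .  t=3,i=2
  [3] ...## => #  t=0,i=3
  [2] ...#. => #  t=4,i=6
  [1] ....# => .  t=3,i=8
  [0] ..... => #  t=4,i=1
  bits 11110001101010011000100001001101 = 4054419533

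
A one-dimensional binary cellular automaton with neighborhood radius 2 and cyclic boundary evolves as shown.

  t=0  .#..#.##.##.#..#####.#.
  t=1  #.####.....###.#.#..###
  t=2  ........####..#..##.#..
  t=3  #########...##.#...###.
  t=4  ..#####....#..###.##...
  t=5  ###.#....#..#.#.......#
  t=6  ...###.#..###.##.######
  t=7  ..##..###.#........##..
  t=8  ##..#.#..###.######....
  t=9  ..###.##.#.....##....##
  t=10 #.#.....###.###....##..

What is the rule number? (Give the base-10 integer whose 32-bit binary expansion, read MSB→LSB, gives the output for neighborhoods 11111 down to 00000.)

  #####|#  b31=1 t=0,i=17
  ####.|.  b30=0 t=0,i=18
  ###.#|.  b29=0 t=0,i=19
  ###..|.  b28=0 t=1,i=5
  ##.##|.  b27=0 t=0,i=8
  ##.#.|#  b26=1 t=0,i=11
  ##..#|#  b25=1 t=2,i=12
  ##...|.  b24=0 t=1,i=6
  #.###|.  b23=0 t=1,i=2
  #.##.|.  b22=0 t=0,i=6
  #.#.#|.  b21=0 t=1,i=15
  #.#..|#  b20=1 t=0,i=12
  #..##|.  b19=0 t=0,i=14
  #..#.|#  b18=1 t=0,i=0
  #...#|.  b17=0 t=3,i=10
  #....|.  b16=0 t=1,i=7
  .####|.  b15=0 t=0,i=16
  .###.|.  b14=0 t=1,i=12
  .##.#|.  b13=0 t=0,i=7
  .##..|.  b12=0 t=4,i=19
  .#.##|#  b11=1 t=0,i=5
  .#.#.|.  b10=0 t=1,i=16
  .#..#|#  b9=1 t=0,i=2
  .#...|#  b8=1 t=2,i=21
  ..###|#  b7=1 t=0,i=15
  ..##.|.  b6=0 t=2,i=17
  ..#.#|#  b5=1 t=0,i=4
  ..#..|.  b4=0 t=0,i=1
  ...##|#  b3=1 t=1,i=10
  ...#.|.  b2=0 t=4,i=10
  ....#|#  b1=1 t=1,i=9
  .....|#  b0=1 t=1,i=8
  bits 10000110000101000000101110101011 = 2249460651

2249460651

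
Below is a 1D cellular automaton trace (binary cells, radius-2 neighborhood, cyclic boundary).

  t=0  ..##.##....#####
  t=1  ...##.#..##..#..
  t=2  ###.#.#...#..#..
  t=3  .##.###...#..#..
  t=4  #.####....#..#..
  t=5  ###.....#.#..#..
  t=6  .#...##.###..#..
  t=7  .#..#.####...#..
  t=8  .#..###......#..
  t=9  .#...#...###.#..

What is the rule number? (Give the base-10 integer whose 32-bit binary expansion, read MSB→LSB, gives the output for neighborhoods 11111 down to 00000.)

  ##### -> #   bit 31 = 1  t=0,i=13
  ####. -> .   bit 30 = 0  t=0,i=14
  ###.# -> #   bit 29 = 1  t=2,i=2
  ###.. -> .   bit 28 = 0  t=0,i=15
  ##.## -> #   bit 27 = 1  t=0,i=4
  ##.#. -> .   bit 26 = 0  t=1,i=5
  ##..# -> .   bit 25 = 0  t=0,i=0
  ##... -> .   bit 24 = 0  t=0,i=7
  #.### -> #   bit 23 = 1  t=3,i=4
  #.##. -> .   bit 22 = 0  t=0,i=5
  #.#.# -> #   bit 21 = 1  t=2,i=4
  #.#.. -> #   bit 20 = 1  t=1,i=6
  #..## -> .   bit 19 = 0  t=0,i=1
  #..#. -> .   bit 18 = 0  t=1,i=12
  #...# -> .   bit 17 = 0  t=2,i=8
  #.... -> .   bit 16 = 0  t=0,i=8
  .#### -> .   bit 15 = 0  t=0,i=12
  .###. -> #   bit 14 = 1  t=2,i=1
  .##.# -> #   bit 13 = 1  t=0,i=3
  .##.. -> #   bit 12 = 1  t=0,i=6
  .#.## -> #   bit 11 = 1  t=4,i=1
  .#.#. -> #   bit 10 = 1  t=2,i=5
  .#..# -> .   bit 9 = 0  t=1,i=7
  .#... -> .   bit 8 = 0  t=1,i=14
  ..### -> .   bit 7 = 0  t=0,i=11
  ..##. -> .   bit 6 = 0  t=0,i=2
  ..#.# -> #   bit 5 = 1  t=4,i=0
  ..#.. -> #   bit 4 = 1  t=1,i=13
  ...## -> #   bit 3 = 1  t=0,i=10
  ...#. -> .   bit 2 = 0  t=2,i=9
  ....# -> #   bit 1 = 1  t=0,i=9
  ..... -> #   bit 0 = 1  t=1,i=0
  bits 10101000101100000111110000111011 = 2830138427

2830138427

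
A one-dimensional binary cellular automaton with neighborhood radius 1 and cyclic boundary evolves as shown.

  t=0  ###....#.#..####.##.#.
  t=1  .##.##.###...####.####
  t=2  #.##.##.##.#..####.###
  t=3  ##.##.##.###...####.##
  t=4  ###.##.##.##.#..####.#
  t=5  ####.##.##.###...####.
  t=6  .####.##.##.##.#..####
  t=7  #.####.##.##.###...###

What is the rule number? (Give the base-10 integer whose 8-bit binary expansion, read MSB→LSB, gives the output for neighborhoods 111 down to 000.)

229

  ###|#  b7=1 t=0,i=1
  ##.|#  b6=1 t=0,i=2
  #.#|#  b5=1 t=0,i=8
  #..|.  b4=0 t=0,i=3
  .##|.  b3=0 t=0,i=0
  .#.|#  b2=1 t=0,i=7
  ..#|.  b1=0 t=0,i=6
  ...|#  b0=1 t=0,i=4
  bits 11100101 = 229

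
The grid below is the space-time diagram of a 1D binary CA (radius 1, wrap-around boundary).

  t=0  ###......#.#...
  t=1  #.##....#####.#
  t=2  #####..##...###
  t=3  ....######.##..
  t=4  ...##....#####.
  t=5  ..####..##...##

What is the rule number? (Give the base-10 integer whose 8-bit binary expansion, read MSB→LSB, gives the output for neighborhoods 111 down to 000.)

126

  ###|.  b7=0 t=0,i=1
  ##.|#  b6=1 t=0,i=2
  #.#|#  b5=1 t=0,i=10
  #..|#  b4=1 t=0,i=3
  .##|#  b3=1 t=0,i=0
  .#.|#  b2=1 t=0,i=9
  ..#|#  b1=1 t=0,i=8
  ...|.  b0=0 t=0,i=4
  bits 01111110 = 126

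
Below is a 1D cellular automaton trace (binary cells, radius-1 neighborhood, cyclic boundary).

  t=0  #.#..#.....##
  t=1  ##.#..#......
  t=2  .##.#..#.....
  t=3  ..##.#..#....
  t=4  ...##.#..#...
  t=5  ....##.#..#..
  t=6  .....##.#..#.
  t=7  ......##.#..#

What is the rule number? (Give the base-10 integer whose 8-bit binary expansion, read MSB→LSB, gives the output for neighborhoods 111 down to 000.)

  [7] ### => .  t=0,i=12
  [6] ##. => #  t=0,i=0
  [5] #.# => #  t=0,i=1
  [4] #.. => #  t=0,i=3
  [3] .## => .  t=0,i=11
  [2] .#. => .  t=0,i=2
  [1] ..# => .  t=0,i=4
  [0] ... => .  t=0,i=7
  bits 01110000 = 112

112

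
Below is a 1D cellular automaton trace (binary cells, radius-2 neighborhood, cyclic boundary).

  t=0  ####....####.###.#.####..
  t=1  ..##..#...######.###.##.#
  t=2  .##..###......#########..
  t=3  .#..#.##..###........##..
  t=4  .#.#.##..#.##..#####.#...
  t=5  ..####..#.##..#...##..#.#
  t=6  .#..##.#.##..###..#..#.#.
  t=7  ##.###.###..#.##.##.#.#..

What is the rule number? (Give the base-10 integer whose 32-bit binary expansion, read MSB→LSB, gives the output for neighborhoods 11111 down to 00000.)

2028760403

  #####|.  b31=0 t=1,i=12
  ####.|#  b30=1 t=0,i=2
  ###.#|#  b29=1 t=0,i=11
  ###..|#  b28=1 t=0,i=3
  ##.##|#  b27=1 t=0,i=12
  ##.#.|.  b26=0 t=0,i=16
  ##..#|.  b25=0 t=0,i=23
  ##...|.  b24=0 t=0,i=4
  #.###|#  b23=1 t=0,i=13
  #.##.|#  b22=1 t=1,i=21
  #.#.#|#  b21=1 t=0,i=17
  #.#..|.  b20=0 t=1,i=24
  #..##|#  b19=1 t=0,i=24
  #..#.|#  b18=1 t=1,i=5
  #...#|.  b17=0 t=1,i=8
  #....|.  b16=0 t=0,i=5
  .####|.  b15=0 t=0,i=1
  .###.|#  b14=1 t=0,i=14
  .##.#|#  b13=1 t=1,i=22
  .##..|.  b12=0 t=1,i=3
  .#.##|#  b11=1 t=0,i=18
  .#.#.|#  b10=1 t=4,i=2
  .#..#|.  b9=0 t=1,i=0
  .#...|#  b8=1 t=1,i=7
  ..###|.  b7=0 t=0,i=0
  ..##.|#  b6=1 t=1,i=2
  ..#.#|.  b5=0 t=3,i=4
  ..#..|#  b4=1 t=1,i=6
  ...##|.  b3=0 t=0,i=7
  ...#.|.  b2=0 t=3,i=0
  ....#|#  b1=1 t=0,i=6
  .....|#  b0=1 t=2,i=10
  bits 01111000111011000110110101010011 = 2028760403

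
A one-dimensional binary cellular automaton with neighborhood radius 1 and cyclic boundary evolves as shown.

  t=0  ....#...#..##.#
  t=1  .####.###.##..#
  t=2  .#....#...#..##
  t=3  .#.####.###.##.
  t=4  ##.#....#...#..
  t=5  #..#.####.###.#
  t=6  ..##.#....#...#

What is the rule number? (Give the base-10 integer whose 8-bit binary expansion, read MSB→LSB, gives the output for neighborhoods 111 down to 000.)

15

  ### -> .   bit 7 = 0  t=1,i=2
  ##. -> .   bit 6 = 0  t=0,i=12
  #.# -> .   bit 5 = 0  t=0,i=13
  #.. -> .   bit 4 = 0  t=0,i=0
  .## -> #   bit 3 = 1  t=0,i=11
  .#. -> #   bit 2 = 1  t=0,i=4
  ..# -> #   bit 1 = 1  t=0,i=3
  ... -> #   bit 0 = 1  t=0,i=1
  bits 00001111 = 15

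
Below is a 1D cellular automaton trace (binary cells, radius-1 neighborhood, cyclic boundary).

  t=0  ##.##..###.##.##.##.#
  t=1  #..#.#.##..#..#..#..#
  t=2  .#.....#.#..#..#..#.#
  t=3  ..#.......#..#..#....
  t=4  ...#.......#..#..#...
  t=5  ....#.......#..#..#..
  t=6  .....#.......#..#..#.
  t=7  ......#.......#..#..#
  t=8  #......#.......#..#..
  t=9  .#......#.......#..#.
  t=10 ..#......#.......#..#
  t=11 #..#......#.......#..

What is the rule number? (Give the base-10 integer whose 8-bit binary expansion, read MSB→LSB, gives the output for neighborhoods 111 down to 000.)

152

  [7] ### => #  t=0,i=0
  [6] ##. => .  t=0,i=1
  [5] #.# => .  t=0,i=2
  [4] #.. => #  t=0,i=5
  [3] .## => #  t=0,i=3
  [2] .#. => .  t=1,i=3
  [1] ..# => .  t=0,i=6
  [0] ... => .  t=2,i=3
  bits 10011000 = 152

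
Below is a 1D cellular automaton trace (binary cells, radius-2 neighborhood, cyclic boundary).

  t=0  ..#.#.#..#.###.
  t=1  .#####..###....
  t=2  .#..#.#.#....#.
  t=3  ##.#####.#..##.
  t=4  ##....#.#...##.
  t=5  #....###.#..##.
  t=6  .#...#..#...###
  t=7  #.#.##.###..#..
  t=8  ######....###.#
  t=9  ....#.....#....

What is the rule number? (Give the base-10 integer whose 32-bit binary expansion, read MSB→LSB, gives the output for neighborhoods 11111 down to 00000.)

1180970485

  #####|.  b31=0 t=1,i=3
  ####.|#  b30=1 t=1,i=4
  ###.#|.  b29=0 t=3,i=7
  ###..|.  b28=0 t=0,i=13
  ##.##|.  b27=0 t=3,i=2
  ##.#.|#  b26=1 t=3,i=8
  ##..#|#  b25=1 t=1,i=6
  ##...|.  b24=0 t=0,i=14
  #.###|.  b23=0 t=0,i=11
  #.##.|#  b22=1 t=3,i=0
  #.#.#|#  b21=1 t=0,i=4
  #.#..|.  b20=0 t=0,i=6
  #..##|.  b19=0 t=1,i=7
  #..#.|#  b18=1 t=0,i=8
  #...#|.  b17=0 t=0,i=0
  #....|.  b16=0 t=1,i=12
  .####|.  b15=0 t=1,i=2
  .###.|.  b14=0 t=0,i=12
  .##.#|#  b13=1 t=3,i=1
  .##..|.  b12=0 t=4,i=1
  .#.##|#  b11=1 t=0,i=10
  .#.#.|#  b10=1 t=0,i=3
  .#..#|.  b9=0 t=0,i=7
  .#...|#  b8=1 t=2,i=9
  ..###|#  b7=1 t=1,i=1
  ..##.|#  b6=1 t=3,i=12
  ..#.#|#  b5=1 t=0,i=2
  ..#..|#  b4=1 t=2,i=1
  ...##|.  b3=0 t=1,i=0
  ...#.|#  b2=1 t=0,i=1
  ....#|.  b1=0 t=1,i=14
  .....|#  b0=1 t=1,i=13
  bits 01000110011001000010110111110101 = 1180970485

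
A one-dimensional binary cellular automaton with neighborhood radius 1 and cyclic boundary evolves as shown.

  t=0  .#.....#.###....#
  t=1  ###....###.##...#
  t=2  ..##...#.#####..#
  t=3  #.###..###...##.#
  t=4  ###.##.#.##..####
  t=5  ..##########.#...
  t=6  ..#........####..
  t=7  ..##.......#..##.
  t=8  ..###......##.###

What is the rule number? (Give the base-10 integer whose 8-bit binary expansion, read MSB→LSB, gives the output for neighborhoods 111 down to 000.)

124

  ### -> .   bit 7 = 0  t=0,i=10
  ##. -> #   bit 6 = 1  t=0,i=11
  #.# -> #   bit 5 = 1  t=0,i=0
  #.. -> #   bit 4 = 1  t=0,i=2
  .## -> #   bit 3 = 1  t=0,i=9
  .#. -> #   bit 2 = 1  t=0,i=1
  ..# -> .   bit 1 = 0  t=0,i=6
  ... -> .   bit 0 = 0  t=0,i=3
  bits 01111100 = 124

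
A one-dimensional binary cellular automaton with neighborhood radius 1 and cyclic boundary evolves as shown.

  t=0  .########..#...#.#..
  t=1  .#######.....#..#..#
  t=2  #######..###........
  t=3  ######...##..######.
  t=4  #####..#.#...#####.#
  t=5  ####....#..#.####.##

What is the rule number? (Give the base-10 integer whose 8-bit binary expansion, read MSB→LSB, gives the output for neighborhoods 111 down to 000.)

  [7] ### => #  t=0,i=2
  [6] ##. => .  t=0,i=8
  [5] #.# => #  t=0,i=16
  [4] #.. => .  t=0,i=9
  [3] .## => #  t=0,i=1
  [2] .#. => .  t=0,i=11
  [1] ..# => .  t=0,i=0
  [0] ... => #  t=0,i=13
  bits 10101001 = 169

169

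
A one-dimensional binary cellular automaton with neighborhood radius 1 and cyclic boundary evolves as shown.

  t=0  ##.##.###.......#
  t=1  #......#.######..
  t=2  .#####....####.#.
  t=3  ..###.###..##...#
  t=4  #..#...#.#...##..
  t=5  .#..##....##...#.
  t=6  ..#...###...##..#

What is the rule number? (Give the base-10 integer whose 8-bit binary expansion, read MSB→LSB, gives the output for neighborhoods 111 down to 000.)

145

  ### -> #   bit 7 = 1  t=0,i=0
  ##. -> .   bit 6 = 0  t=0,i=1
  #.# -> .   bit 5 = 0  t=0,i=2
  #.. -> #   bit 4 = 1  t=0,i=9
  .## -> .   bit 3 = 0  t=0,i=3
  .#. -> .   bit 2 = 0  t=1,i=0
  ..# -> .   bit 1 = 0  t=0,i=15
  ... -> #   bit 0 = 1  t=0,i=10
  bits 10010001 = 145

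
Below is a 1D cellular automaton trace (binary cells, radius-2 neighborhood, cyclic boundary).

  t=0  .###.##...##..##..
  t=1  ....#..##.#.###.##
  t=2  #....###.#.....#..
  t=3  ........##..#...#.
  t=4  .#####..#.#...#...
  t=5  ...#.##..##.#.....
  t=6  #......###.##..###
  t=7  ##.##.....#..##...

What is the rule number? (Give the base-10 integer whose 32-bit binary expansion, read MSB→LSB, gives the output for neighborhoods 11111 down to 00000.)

2669282881

  [31] ##### => #  t=4,i=3
  [30] ####. => .  t=4,i=4
  [29] ###.# => .  t=0,i=3
  [28] ###.. => #  t=4,i=5
  [27] ##.## => #  t=0,i=4
  [26] ##.#. => #  t=1,i=9
  [25] ##..# => #  t=0,i=12
  [24] ##... => #  t=0,i=7
  [23] #.### => .  t=1,i=12
  [22] #.##. => .  t=0,i=5
  [21] #.#.# => .  t=1,i=10
  [20] #.#.. => #  t=2,i=9
  [19] #..## => #  t=0,i=13
  [18] #..#. => .  t=2,i=17
  [17] #...# => #  t=0,i=8
  [16] #.... => .  t=1,i=1
  [15] .#### => .  t=4,i=2
  [14] .###. => .  t=0,i=2
  [13] .##.# => .  t=1,i=8
  [12] .##.. => .  t=0,i=6
  [11] .#.## => .  t=1,i=11
  [10] .#.#. => #  t=4,i=9
  [9] .#..# => #  t=1,i=5
  [8] .#... => .  t=2,i=1
  [7] ..### => .  t=0,i=1
  [6] ..##. => #  t=0,i=10
  [5] ..#.# => .  t=4,i=8
  [4] ..#.. => .  t=1,i=4
  [3] ...## => .  t=0,i=0
  [2] ...#. => .  t=1,i=3
  [1] ....# => .  t=1,i=2
  [0] ..... => #  t=2,i=12
  bits 10011111000110100000011001000001 = 2669282881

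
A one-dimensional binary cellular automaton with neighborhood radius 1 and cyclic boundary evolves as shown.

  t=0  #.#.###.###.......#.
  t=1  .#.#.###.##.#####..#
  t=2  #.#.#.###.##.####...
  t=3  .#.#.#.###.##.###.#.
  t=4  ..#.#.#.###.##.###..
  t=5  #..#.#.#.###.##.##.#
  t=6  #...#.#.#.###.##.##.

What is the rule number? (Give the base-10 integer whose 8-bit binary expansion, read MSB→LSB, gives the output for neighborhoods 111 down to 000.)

225

  [7] ### => #  t=0,i=5
  [6] ##. => #  t=0,i=6
  [5] #.# => #  t=0,i=1
  [4] #.. => .  t=0,i=11
  [3] .## => .  t=0,i=4
  [2] .#. => .  t=0,i=0
  [1] ..# => .  t=0,i=17
  [0] ... => #  t=0,i=12
  bits 11100001 = 225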